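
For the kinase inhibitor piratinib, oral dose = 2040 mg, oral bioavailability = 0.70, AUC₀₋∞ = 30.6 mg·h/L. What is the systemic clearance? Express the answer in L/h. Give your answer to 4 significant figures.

46.67 L/h

CL = F·Dose / AUC = 0.70 × 2040 / 30.6 = 46.67 L/h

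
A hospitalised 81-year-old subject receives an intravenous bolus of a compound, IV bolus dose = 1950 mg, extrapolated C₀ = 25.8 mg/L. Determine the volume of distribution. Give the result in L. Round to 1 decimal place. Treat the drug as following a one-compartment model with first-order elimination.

Vd = Dose / C₀ = 1950 / 25.8 = 75.58 L

75.6 L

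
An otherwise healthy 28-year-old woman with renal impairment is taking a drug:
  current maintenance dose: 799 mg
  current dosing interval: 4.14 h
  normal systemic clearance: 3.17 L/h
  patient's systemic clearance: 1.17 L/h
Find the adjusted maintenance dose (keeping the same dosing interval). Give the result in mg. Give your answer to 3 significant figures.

295 mg

To keep the same average steady-state level, dosing rate must scale with clearance.
CL ratio = 1.17 / 3.17 = 0.3691
New dose (same interval) = 799 × 0.3691 = 294.9 mg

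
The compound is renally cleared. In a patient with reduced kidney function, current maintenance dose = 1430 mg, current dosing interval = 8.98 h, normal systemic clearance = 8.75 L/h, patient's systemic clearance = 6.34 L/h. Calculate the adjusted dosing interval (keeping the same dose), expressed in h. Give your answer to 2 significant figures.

To keep the same average steady-state level, dosing rate must scale with clearance.
CL ratio = 6.34 / 8.75 = 0.7246
New interval (same dose) = 8.98 / 0.7246 = 12.39 h

12 h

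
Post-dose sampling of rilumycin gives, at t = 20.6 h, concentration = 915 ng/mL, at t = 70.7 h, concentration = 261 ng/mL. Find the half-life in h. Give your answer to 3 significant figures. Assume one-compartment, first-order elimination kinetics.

27.7 h

k = ln(C₁/C₂) / (t₂ − t₁) = ln(915/261) / (70.7 − 20.6)
  = 1.254 / 50.10 = 0.02503 h⁻¹
t½ = ln2 / k = 0.693147 / 0.02503 = 27.69 h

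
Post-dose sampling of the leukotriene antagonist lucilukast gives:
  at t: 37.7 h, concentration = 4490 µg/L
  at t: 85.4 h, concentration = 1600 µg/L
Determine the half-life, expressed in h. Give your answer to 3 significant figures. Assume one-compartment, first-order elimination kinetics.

32.0 h

k = ln(C₁/C₂) / (t₂ − t₁) = ln(4490/1600) / (85.4 − 37.7)
  = 1.032 / 47.70 = 0.02164 h⁻¹
t½ = ln2 / k = 0.693147 / 0.02164 = 32.03 h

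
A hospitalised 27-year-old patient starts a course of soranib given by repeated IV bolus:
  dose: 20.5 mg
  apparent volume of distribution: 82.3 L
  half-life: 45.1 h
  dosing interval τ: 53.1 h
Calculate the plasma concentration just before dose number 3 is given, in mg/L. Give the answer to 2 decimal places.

0.16 mg/L

C₀ per dose = Dose / Vd = 20.5 / 82.3 = 0.2491 mg/L
k = ln2 / t½ = 0.693147 / 45.1 = 0.01537 h⁻¹
Fraction remaining after one interval: r = e^(−kτ) = e^(−0.01537 × 53.1) = 0.4421
Before dose 3, 2 doses have been given (aged 1τ, 2τ).
C_trough = C₀ × (r + r²) = 0.2491 × (0.4421 + 0.1955) = 0.1588 mg/L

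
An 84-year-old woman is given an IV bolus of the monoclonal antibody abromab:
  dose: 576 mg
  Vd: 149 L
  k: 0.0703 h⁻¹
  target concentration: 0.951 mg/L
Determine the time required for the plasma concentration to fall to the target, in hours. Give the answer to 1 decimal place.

19.9 h

C₀ = Dose / Vd = 576.0 / 149 = 3.866 mg/L
t = ln(C₀ / C) / k = ln(3.866 / 0.951) / 0.07030
  = ln(4.065) / 0.07030 = 1.402 / 0.07030 = 19.94 h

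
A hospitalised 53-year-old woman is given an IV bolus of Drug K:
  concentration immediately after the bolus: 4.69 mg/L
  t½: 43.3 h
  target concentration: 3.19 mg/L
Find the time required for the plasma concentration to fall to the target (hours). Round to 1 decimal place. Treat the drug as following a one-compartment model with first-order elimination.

24.1 h

k = ln2 / t½ = 0.693147 / 43.3 = 0.01601 h⁻¹
t = ln(C₀ / C) / k = ln(4.690 / 3.19) / 0.01601
  = ln(1.470) / 0.01601 = 0.3853 / 0.01601 = 24.07 h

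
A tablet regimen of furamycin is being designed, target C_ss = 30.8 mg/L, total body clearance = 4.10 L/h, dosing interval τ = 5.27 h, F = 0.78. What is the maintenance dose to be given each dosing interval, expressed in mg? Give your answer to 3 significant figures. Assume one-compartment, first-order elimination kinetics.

853 mg

At steady state, F × (Dose/τ) = Css × CL.
Dose = Css × CL × τ / F = 30.8 × 4.100 × 5.27 / 0.78 = 853.2 mg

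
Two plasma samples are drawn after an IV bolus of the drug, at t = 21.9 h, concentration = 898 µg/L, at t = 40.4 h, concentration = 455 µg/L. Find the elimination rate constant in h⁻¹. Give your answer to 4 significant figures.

k = ln(C₁/C₂) / (t₂ − t₁) = ln(898/455) / (40.4 − 21.9)
  = 0.6799 / 18.50 = 0.03675 h⁻¹

0.03675 h⁻¹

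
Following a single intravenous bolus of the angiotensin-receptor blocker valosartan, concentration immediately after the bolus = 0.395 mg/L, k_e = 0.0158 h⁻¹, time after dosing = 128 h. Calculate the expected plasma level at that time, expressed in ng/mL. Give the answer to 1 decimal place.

52.3 ng/mL

C = C₀ · e^(−k·t) = 0.3950 × e^(−0.01580 × 128)
  = 0.3950 × 0.1323 = 0.05226 mg/L
Convert: 0.05226 mg/L × 1000 = 52.26 ng/mL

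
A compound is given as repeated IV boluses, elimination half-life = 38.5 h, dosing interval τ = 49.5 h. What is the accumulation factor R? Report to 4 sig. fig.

1.695

k = ln2 / t½ = 0.693147 / 38.5 = 0.01800 h⁻¹
e^(−kτ) = e^(−0.01800 × 49.5) = 0.4102
Accumulation ratio R = 1 / (1 − e^(−kτ)) = 1 / (1 − 0.4102) = 1.695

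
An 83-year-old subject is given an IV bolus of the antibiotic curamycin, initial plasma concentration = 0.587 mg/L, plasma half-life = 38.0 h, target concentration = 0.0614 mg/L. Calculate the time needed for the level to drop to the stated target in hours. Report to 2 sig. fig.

120 h

k = ln2 / t½ = 0.693147 / 38.0 = 0.01824 h⁻¹
t = ln(C₀ / C) / k = ln(0.5870 / 0.0614) / 0.01824
  = ln(9.560) / 0.01824 = 2.258 / 0.01824 = 123.8 h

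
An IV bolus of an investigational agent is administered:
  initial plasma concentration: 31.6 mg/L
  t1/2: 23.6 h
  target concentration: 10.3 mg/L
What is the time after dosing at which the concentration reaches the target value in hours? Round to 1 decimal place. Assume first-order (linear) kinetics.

k = ln2 / t½ = 0.693147 / 23.6 = 0.02937 h⁻¹
t = ln(C₀ / C) / k = ln(31.60 / 10.3) / 0.02937
  = ln(3.068) / 0.02937 = 1.121 / 0.02937 = 38.17 h

38.2 h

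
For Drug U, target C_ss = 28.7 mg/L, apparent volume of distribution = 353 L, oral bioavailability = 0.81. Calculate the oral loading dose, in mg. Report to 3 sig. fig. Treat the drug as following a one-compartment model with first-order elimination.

12500 mg

LD = Css × Vd / F = 28.7 × 353 / 0.81 = 12510 mg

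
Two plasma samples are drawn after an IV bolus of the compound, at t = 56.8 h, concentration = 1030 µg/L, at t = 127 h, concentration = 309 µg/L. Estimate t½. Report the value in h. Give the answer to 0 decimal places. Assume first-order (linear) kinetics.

40 h

k = ln(C₁/C₂) / (t₂ − t₁) = ln(1030/309) / (127 − 56.8)
  = 1.204 / 70.20 = 0.01715 h⁻¹
t½ = ln2 / k = 0.693147 / 0.01715 = 40.42 h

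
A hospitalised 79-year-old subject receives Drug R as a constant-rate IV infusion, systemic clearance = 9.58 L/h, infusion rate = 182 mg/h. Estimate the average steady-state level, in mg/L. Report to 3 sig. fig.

19.0 mg/L

At steady state Css = R₀ / CL = 182 / 9.580 = 19.00 mg/L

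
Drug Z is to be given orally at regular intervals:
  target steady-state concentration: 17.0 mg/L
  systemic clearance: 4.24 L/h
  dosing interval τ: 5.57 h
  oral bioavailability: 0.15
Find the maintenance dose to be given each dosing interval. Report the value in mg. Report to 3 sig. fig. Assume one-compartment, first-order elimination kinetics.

At steady state, F × (Dose/τ) = Css × CL.
Dose = Css × CL × τ / F = 17.0 × 4.240 × 5.57 / 0.15 = 2677 mg

2680 mg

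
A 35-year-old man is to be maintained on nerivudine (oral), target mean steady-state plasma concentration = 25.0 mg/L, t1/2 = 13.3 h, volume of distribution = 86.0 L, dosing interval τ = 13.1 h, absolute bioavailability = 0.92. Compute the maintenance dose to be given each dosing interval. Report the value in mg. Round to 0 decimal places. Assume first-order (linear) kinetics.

1595 mg

k = ln2 / t½ = 0.693147 / 13.3 = 0.05212 h⁻¹
CL = k × Vd = 0.05212 × 86.0 = 4.482 L/h
At steady state, F × (Dose/τ) = Css × CL.
Dose = Css × CL × τ / F = 25.0 × 4.482 × 13.1 / 0.92 = 1595 mg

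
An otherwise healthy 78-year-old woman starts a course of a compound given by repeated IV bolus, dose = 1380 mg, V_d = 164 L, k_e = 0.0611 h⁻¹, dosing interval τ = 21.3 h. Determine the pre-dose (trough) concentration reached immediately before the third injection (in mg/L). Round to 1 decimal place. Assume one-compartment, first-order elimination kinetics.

2.9 mg/L

C₀ per dose = Dose / Vd = 1380 / 164 = 8.415 mg/L
Fraction remaining after one interval: r = e^(−kτ) = e^(−0.06110 × 21.3) = 0.2721
Before dose 3, 2 doses have been given (aged 1τ, 2τ).
C_trough = C₀ × (r + r²) = 8.415 × (0.2721 + 0.07404) = 2.913 mg/L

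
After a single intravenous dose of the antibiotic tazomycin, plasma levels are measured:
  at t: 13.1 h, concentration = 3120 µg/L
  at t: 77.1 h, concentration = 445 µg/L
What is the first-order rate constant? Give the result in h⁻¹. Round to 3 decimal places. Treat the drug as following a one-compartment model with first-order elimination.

k = ln(C₁/C₂) / (t₂ − t₁) = ln(3120/445) / (77.1 − 13.1)
  = 1.948 / 64.00 = 0.03044 h⁻¹

0.030 h⁻¹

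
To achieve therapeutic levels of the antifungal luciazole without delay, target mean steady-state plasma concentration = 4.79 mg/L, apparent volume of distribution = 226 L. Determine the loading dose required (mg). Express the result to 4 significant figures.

LD = Css × Vd = 4.79 × 226 = 1083 mg

1083 mg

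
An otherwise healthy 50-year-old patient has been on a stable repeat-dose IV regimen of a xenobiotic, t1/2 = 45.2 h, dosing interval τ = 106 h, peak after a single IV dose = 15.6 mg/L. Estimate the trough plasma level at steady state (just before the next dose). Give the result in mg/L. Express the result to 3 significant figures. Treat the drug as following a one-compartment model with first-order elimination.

3.82 mg/L

k = ln2 / t½ = 0.693147 / 45.2 = 0.01534 h⁻¹
e^(−kτ) = e^(−0.01534 × 106) = 0.1967
Accumulation ratio R = 1 / (1 − e^(−kτ)) = 1 / (1 − 0.1967) = 1.245
Steady-state trough = C₀ × R × e^(−kτ) = 15.6 × 1.245 × 0.1967 = 3.820 mg/L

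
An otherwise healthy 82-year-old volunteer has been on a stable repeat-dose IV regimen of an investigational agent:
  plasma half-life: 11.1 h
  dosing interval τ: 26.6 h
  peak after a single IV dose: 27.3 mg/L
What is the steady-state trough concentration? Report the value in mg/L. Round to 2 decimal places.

6.40 mg/L

k = ln2 / t½ = 0.693147 / 11.1 = 0.06245 h⁻¹
e^(−kτ) = e^(−0.06245 × 26.6) = 0.1899
Accumulation ratio R = 1 / (1 − e^(−kτ)) = 1 / (1 − 0.1899) = 1.234
Steady-state trough = C₀ × R × e^(−kτ) = 27.3 × 1.234 × 0.1899 = 6.397 mg/L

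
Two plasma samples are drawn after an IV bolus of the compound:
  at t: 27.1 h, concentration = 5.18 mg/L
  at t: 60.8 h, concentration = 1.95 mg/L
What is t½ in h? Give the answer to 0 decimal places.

24 h

k = ln(C₁/C₂) / (t₂ − t₁) = ln(5.18/1.95) / (60.8 − 27.1)
  = 0.9770 / 33.70 = 0.02899 h⁻¹
t½ = ln2 / k = 0.693147 / 0.02899 = 23.91 h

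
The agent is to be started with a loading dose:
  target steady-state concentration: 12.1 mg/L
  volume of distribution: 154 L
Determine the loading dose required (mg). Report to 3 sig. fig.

LD = Css × Vd = 12.1 × 154 = 1863 mg

1860 mg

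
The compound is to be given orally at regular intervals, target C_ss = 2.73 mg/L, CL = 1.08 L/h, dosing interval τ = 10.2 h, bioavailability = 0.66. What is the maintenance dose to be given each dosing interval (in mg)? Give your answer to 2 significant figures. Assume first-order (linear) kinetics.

46 mg

At steady state, F × (Dose/τ) = Css × CL.
Dose = Css × CL × τ / F = 2.73 × 1.080 × 10.2 / 0.66 = 45.57 mg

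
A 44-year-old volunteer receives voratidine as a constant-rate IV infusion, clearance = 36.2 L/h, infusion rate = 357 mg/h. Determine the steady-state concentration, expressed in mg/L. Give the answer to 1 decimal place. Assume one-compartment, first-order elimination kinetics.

9.9 mg/L

At steady state Css = R₀ / CL = 357 / 36.20 = 9.862 mg/L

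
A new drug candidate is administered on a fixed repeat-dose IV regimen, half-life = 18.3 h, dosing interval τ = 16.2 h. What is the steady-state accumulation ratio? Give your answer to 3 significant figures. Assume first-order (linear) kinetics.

2.18

k = ln2 / t½ = 0.693147 / 18.3 = 0.03788 h⁻¹
e^(−kτ) = e^(−0.03788 × 16.2) = 0.5414
Accumulation ratio R = 1 / (1 − e^(−kτ)) = 1 / (1 − 0.5414) = 2.181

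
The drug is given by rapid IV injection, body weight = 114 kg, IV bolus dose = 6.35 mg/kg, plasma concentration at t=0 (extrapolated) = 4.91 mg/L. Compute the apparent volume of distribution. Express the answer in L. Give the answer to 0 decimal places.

Dose = 6.35 × 114 = 723.9 mg
Vd = Dose / C₀ = 723.9 / 4.91 = 147.4 L

147 L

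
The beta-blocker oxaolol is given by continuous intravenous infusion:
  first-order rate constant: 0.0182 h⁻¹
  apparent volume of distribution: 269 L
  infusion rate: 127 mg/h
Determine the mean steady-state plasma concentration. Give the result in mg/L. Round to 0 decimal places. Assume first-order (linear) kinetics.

26 mg/L

CL = k × Vd = 0.01820 × 269 = 4.896 L/h
At steady state Css = R₀ / CL = 127 / 4.896 = 25.94 mg/L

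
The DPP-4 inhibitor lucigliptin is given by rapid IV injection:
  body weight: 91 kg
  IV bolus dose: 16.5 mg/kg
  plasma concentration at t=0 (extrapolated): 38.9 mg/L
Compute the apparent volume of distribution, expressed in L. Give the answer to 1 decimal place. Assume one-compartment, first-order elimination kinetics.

Dose = 16.5 × 91 = 1502 mg
Vd = Dose / C₀ = 1502 / 38.9 = 38.61 L

38.6 L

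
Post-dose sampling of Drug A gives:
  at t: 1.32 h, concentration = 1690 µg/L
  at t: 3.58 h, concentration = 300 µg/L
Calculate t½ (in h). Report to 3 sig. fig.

k = ln(C₁/C₂) / (t₂ − t₁) = ln(1690/300) / (3.58 − 1.32)
  = 1.729 / 2.260 = 0.7650 h⁻¹
t½ = ln2 / k = 0.693147 / 0.7650 = 0.9061 h

0.906 h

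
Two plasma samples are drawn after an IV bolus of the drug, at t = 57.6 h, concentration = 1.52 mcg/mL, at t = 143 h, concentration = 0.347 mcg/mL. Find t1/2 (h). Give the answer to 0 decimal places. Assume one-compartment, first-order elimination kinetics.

40 h

k = ln(C₁/C₂) / (t₂ − t₁) = ln(1.52/0.347) / (143 − 57.6)
  = 1.477 / 85.40 = 0.01730 h⁻¹
t½ = ln2 / k = 0.693147 / 0.01730 = 40.07 h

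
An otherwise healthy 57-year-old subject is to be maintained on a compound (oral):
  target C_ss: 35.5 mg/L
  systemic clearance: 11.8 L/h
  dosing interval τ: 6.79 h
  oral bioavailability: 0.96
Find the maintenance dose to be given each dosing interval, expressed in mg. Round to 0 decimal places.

At steady state, F × (Dose/τ) = Css × CL.
Dose = Css × CL × τ / F = 35.5 × 11.80 × 6.79 / 0.96 = 2963 mg

2963 mg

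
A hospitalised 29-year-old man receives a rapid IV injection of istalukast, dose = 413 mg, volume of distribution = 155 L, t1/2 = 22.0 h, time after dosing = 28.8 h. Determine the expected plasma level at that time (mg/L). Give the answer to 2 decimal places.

C₀ = Dose / Vd = 413.0 / 155 = 2.665 mg/L
k = ln2 / t½ = 0.693147 / 22.0 = 0.03151 h⁻¹
C = C₀ · e^(−k·t) = 2.665 × e^(−0.03151 × 28.8)
  = 2.665 × 0.4035 = 1.075 mg/L

1.08 mg/L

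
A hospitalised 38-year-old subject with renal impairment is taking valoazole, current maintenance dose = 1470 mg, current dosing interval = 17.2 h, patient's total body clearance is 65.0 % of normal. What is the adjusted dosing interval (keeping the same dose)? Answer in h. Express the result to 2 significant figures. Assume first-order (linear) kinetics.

26 h

To keep the same average steady-state level, dosing rate must scale with clearance.
CL ratio = 65.0 / 100 = 0.6500
New interval (same dose) = 17.2 / 0.6500 = 26.46 h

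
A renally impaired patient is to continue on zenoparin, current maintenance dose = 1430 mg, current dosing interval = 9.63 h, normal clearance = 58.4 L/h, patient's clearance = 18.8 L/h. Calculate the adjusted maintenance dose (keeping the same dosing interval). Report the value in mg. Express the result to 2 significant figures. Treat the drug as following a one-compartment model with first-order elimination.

460 mg

To keep the same average steady-state level, dosing rate must scale with clearance.
CL ratio = 18.8 / 58.4 = 0.3219
New dose (same interval) = 1430 × 0.3219 = 460.3 mg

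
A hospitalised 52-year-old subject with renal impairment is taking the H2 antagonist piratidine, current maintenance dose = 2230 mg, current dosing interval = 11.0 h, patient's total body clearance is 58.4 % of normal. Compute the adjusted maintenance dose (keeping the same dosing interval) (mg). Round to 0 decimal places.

To keep the same average steady-state level, dosing rate must scale with clearance.
CL ratio = 58.4 / 100 = 0.5840
New dose (same interval) = 2230 × 0.5840 = 1302 mg

1302 mg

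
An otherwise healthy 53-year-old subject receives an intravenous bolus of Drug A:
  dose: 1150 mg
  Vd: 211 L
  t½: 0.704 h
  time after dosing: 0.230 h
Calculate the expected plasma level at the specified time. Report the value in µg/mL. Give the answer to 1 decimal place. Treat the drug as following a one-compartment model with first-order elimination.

4.3 µg/mL

C₀ = Dose / Vd = 1150 / 211 = 5.450 mg/L
k = ln2 / t½ = 0.693147 / 0.704 = 0.9846 h⁻¹
C = C₀ · e^(−k·t) = 5.450 × e^(−0.9846 × 0.230)
  = 5.450 × 0.7974 = 4.346 mg/L
(4.346 mg/L = 4.346 µg/mL)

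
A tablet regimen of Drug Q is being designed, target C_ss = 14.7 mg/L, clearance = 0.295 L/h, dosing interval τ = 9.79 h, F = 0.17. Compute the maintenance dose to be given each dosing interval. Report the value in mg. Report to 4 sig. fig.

249.7 mg

At steady state, F × (Dose/τ) = Css × CL.
Dose = Css × CL × τ / F = 14.7 × 0.2950 × 9.79 / 0.17 = 249.7 mg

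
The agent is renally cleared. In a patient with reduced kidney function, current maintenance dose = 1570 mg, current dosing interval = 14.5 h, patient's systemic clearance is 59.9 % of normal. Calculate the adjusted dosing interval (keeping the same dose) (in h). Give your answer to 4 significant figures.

24.21 h

To keep the same average steady-state level, dosing rate must scale with clearance.
CL ratio = 59.9 / 100 = 0.5990
New interval (same dose) = 14.5 / 0.5990 = 24.21 h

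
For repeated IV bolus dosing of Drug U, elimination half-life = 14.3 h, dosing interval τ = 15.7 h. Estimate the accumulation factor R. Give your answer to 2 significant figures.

1.9

k = ln2 / t½ = 0.693147 / 14.3 = 0.04847 h⁻¹
e^(−kτ) = e^(−0.04847 × 15.7) = 0.4672
Accumulation ratio R = 1 / (1 − e^(−kτ)) = 1 / (1 − 0.4672) = 1.877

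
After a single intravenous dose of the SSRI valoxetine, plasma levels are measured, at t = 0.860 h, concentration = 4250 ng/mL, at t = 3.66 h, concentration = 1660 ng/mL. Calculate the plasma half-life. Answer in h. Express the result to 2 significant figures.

2.1 h

k = ln(C₁/C₂) / (t₂ − t₁) = ln(4250/1660) / (3.66 − 0.860)
  = 0.9401 / 2.800 = 0.3358 h⁻¹
t½ = ln2 / k = 0.693147 / 0.3358 = 2.064 h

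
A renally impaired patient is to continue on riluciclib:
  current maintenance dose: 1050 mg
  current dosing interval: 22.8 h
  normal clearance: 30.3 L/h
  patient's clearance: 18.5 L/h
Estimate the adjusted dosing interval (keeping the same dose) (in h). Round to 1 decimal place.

37.3 h

To keep the same average steady-state level, dosing rate must scale with clearance.
CL ratio = 18.5 / 30.3 = 0.6106
New interval (same dose) = 22.8 / 0.6106 = 37.34 h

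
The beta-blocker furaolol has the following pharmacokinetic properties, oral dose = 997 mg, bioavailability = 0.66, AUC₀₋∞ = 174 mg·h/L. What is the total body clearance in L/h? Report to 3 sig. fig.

3.78 L/h

CL = F·Dose / AUC = 0.66 × 997 / 174 = 3.782 L/h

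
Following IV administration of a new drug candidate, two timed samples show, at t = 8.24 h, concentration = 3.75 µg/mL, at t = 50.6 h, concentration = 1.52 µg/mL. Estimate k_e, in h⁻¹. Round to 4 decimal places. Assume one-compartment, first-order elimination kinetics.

0.0213 h⁻¹

k = ln(C₁/C₂) / (t₂ − t₁) = ln(3.75/1.52) / (50.6 − 8.24)
  = 0.9030 / 42.36 = 0.02132 h⁻¹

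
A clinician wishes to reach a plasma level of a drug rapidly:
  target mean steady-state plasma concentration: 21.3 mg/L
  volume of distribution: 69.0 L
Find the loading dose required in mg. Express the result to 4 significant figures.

1470 mg

LD = Css × Vd = 21.3 × 69.0 = 1470 mg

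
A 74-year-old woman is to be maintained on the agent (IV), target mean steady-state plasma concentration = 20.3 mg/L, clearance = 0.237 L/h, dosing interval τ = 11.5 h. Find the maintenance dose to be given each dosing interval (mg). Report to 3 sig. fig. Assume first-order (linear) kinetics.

55.3 mg

At steady state, Dose/τ = Css × CL.
Dose = Css × CL × τ = 20.3 × 0.2370 × 11.5 = 55.33 mg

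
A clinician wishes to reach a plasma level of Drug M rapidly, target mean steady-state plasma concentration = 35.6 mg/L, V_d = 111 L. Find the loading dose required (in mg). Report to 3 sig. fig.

3950 mg

LD = Css × Vd = 35.6 × 111 = 3952 mg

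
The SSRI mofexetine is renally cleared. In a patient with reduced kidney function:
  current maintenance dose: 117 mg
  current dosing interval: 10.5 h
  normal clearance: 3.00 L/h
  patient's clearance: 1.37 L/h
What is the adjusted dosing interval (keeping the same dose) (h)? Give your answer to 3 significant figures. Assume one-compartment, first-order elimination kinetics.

23.0 h

To keep the same average steady-state level, dosing rate must scale with clearance.
CL ratio = 1.37 / 3.00 = 0.4567
New interval (same dose) = 10.5 / 0.4567 = 22.99 h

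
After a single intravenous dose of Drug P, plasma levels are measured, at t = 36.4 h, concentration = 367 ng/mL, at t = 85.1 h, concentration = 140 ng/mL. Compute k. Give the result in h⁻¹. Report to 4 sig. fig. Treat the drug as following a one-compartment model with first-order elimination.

k = ln(C₁/C₂) / (t₂ − t₁) = ln(367/140) / (85.1 − 36.4)
  = 0.9637 / 48.70 = 0.01979 h⁻¹

0.01979 h⁻¹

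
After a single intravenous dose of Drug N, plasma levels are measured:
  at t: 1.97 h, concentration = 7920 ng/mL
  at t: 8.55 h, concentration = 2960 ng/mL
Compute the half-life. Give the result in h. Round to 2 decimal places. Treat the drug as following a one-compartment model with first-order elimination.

k = ln(C₁/C₂) / (t₂ − t₁) = ln(7920/2960) / (8.55 − 1.97)
  = 0.9842 / 6.580 = 0.1496 h⁻¹
t½ = ln2 / k = 0.693147 / 0.1496 = 4.633 h

4.63 h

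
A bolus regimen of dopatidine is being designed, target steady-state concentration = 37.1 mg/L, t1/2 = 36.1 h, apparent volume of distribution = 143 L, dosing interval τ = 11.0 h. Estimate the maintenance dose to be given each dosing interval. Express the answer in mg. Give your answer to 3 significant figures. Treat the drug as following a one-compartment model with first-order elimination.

1120 mg

k = ln2 / t½ = 0.693147 / 36.1 = 0.01920 h⁻¹
CL = k × Vd = 0.01920 × 143 = 2.746 L/h
At steady state, Dose/τ = Css × CL.
Dose = Css × CL × τ = 37.1 × 2.746 × 11.0 = 1121 mg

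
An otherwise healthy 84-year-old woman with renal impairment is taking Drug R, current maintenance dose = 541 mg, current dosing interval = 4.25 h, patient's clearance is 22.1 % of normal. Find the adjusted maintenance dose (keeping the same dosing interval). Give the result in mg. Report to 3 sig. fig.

To keep the same average steady-state level, dosing rate must scale with clearance.
CL ratio = 22.1 / 100 = 0.2210
New dose (same interval) = 541 × 0.2210 = 119.6 mg

120 mg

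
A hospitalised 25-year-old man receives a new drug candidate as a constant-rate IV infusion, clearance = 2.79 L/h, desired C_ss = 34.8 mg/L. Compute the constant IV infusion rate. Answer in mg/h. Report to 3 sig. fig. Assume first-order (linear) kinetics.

97.1 mg/h

At steady state, infusion rate R₀ = Css × CL = 34.8 × 2.790 = 97.09 mg/h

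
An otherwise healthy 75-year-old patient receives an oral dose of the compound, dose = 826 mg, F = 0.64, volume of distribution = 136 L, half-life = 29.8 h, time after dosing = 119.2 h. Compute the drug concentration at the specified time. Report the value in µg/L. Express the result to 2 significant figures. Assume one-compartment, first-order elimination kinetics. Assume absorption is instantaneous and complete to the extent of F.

Amount reaching circulation = F × Dose = 0.64 × 826.0 = 528.6 mg
C₀ = F·Dose / Vd = 528.6 / 136 = 3.887 mg/L
k = ln2 / t½ = 0.693147 / 29.8 = 0.02326 h⁻¹
t / t½ = 119.2 / 29.8 = 4 half-lives
C = C₀ × (1/2)^4 = 3.887 × 0.06250 = 0.2429 mg/L
Convert: 0.2429 mg/L × 1000 = 242.9 µg/L

240 µg/L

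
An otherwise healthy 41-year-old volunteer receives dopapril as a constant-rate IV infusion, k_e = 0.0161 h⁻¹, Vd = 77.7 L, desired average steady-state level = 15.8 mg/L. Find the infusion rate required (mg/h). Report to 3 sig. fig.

19.8 mg/h

CL = k × Vd = 0.01610 × 77.7 = 1.251 L/h
At steady state, infusion rate R₀ = Css × CL = 15.8 × 1.251 = 19.77 mg/h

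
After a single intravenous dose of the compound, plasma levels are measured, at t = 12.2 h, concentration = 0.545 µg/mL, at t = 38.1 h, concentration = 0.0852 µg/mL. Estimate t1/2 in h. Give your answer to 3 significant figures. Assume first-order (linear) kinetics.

9.67 h

k = ln(C₁/C₂) / (t₂ − t₁) = ln(0.545/0.0852) / (38.1 − 12.2)
  = 1.856 / 25.90 = 0.07166 h⁻¹
t½ = ln2 / k = 0.693147 / 0.07166 = 9.673 h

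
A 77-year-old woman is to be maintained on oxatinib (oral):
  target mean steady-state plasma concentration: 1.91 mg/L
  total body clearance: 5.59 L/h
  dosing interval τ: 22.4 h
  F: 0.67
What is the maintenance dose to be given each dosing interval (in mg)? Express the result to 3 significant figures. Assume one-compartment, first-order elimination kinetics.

At steady state, F × (Dose/τ) = Css × CL.
Dose = Css × CL × τ / F = 1.91 × 5.590 × 22.4 / 0.67 = 357.0 mg

357 mg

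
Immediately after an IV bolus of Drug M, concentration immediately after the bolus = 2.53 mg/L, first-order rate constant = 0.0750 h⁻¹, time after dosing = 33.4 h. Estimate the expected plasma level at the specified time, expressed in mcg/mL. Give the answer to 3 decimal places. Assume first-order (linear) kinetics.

C = C₀ · e^(−k·t) = 2.530 × e^(−0.07500 × 33.4)
  = 2.530 × 0.08168 = 0.2067 mg/L
(0.2067 mg/L = 0.2067 mcg/mL)

0.207 mcg/mL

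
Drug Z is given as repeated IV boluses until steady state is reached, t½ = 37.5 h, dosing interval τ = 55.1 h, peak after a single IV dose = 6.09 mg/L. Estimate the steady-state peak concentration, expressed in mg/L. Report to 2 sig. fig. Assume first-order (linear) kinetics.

9.5 mg/L

k = ln2 / t½ = 0.693147 / 37.5 = 0.01848 h⁻¹
e^(−kτ) = e^(−0.01848 × 55.1) = 0.3612
Accumulation ratio R = 1 / (1 − e^(−kτ)) = 1 / (1 − 0.3612) = 1.565
Steady-state peak = C₀ × R = 6.09 × 1.565 = 9.531 mg/L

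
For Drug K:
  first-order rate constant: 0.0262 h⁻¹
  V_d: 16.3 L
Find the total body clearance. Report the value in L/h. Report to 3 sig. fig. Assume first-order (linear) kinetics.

0.427 L/h

CL = k × Vd = 0.0262 × 16.3 = 0.4271 L/h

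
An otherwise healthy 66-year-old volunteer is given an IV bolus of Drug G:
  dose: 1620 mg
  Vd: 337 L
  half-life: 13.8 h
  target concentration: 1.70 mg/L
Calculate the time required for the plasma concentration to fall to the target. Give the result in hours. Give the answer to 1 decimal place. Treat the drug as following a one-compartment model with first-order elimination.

C₀ = Dose / Vd = 1620 / 337 = 4.807 mg/L
k = ln2 / t½ = 0.693147 / 13.8 = 0.05023 h⁻¹
t = ln(C₀ / C) / k = ln(4.807 / 1.70) / 0.05023
  = ln(2.828) / 0.05023 = 1.040 / 0.05023 = 20.70 h

20.7 h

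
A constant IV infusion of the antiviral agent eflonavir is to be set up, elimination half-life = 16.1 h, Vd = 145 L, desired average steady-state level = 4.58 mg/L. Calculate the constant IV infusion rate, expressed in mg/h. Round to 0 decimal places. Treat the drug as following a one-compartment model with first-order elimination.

29 mg/h

k = ln2 / t½ = 0.693147 / 16.1 = 0.04305 h⁻¹
CL = k × Vd = 0.04305 × 145 = 6.242 L/h
At steady state, infusion rate R₀ = Css × CL = 4.58 × 6.242 = 28.59 mg/h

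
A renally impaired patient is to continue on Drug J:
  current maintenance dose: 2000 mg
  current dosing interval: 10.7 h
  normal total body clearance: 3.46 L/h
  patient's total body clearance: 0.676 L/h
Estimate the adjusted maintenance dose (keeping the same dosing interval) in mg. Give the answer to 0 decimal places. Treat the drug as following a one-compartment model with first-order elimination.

391 mg

To keep the same average steady-state level, dosing rate must scale with clearance.
CL ratio = 0.676 / 3.46 = 0.1954
New dose (same interval) = 2000 × 0.1954 = 390.8 mg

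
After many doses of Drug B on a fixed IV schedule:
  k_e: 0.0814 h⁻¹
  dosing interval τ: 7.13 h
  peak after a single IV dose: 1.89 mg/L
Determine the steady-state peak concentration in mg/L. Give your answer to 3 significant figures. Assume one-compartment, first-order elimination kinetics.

e^(−kτ) = e^(−0.08140 × 7.13) = 0.5597
Accumulation ratio R = 1 / (1 − e^(−kτ)) = 1 / (1 − 0.5597) = 2.271
Steady-state peak = C₀ × R = 1.89 × 2.271 = 4.292 mg/L

4.29 mg/L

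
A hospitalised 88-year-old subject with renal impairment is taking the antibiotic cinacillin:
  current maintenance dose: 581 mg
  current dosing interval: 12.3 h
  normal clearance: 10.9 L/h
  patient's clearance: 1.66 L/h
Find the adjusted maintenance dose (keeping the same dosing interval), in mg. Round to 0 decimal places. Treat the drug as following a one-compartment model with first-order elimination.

To keep the same average steady-state level, dosing rate must scale with clearance.
CL ratio = 1.66 / 10.9 = 0.1523
New dose (same interval) = 581 × 0.1523 = 88.49 mg

88 mg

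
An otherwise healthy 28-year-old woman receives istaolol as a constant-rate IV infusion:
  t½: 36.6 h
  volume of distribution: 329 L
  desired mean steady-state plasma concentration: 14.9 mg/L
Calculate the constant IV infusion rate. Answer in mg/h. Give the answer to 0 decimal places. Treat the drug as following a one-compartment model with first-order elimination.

k = ln2 / t½ = 0.693147 / 36.6 = 0.01894 h⁻¹
CL = k × Vd = 0.01894 × 329 = 6.231 L/h
At steady state, infusion rate R₀ = Css × CL = 14.9 × 6.231 = 92.84 mg/h

93 mg/h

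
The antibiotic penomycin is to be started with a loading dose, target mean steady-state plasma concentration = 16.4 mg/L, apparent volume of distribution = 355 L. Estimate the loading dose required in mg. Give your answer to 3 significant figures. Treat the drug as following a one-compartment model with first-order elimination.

LD = Css × Vd = 16.4 × 355 = 5822 mg

5820 mg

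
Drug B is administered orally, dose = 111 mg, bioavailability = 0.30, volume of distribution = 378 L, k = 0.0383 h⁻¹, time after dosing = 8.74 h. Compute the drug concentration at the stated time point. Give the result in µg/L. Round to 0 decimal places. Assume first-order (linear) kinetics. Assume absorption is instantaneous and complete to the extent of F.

63 µg/L

Amount reaching circulation = F × Dose = 0.30 × 111.0 = 33.30 mg
C₀ = F·Dose / Vd = 33.30 / 378 = 0.08810 mg/L
C = C₀ · e^(−k·t) = 0.08810 × e^(−0.03830 × 8.74)
  = 0.08810 × 0.7155 = 0.06304 mg/L
Convert: 0.06304 mg/L × 1000 = 63.04 µg/L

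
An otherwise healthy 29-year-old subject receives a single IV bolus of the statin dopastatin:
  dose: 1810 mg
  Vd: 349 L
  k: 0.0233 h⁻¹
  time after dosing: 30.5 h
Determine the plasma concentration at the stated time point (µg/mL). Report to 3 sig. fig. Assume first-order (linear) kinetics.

2.55 µg/mL

C₀ = Dose / Vd = 1810 / 349 = 5.186 mg/L
C = C₀ · e^(−k·t) = 5.186 × e^(−0.02330 × 30.5)
  = 5.186 × 0.4913 = 2.548 mg/L
(2.548 mg/L = 2.548 µg/mL)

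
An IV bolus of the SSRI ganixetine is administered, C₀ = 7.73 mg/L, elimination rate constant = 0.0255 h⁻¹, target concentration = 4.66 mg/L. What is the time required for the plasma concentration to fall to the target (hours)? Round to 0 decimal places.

t = ln(C₀ / C) / k = ln(7.730 / 4.66) / 0.02550
  = ln(1.659) / 0.02550 = 0.5062 / 0.02550 = 19.85 h

20 h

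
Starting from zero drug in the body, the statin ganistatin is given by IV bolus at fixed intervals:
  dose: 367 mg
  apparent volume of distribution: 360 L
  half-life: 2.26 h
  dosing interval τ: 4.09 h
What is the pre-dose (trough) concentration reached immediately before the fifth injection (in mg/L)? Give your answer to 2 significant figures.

C₀ per dose = Dose / Vd = 367 / 360 = 1.019 mg/L
k = ln2 / t½ = 0.693147 / 2.26 = 0.3067 h⁻¹
Fraction remaining after one interval: r = e^(−kτ) = e^(−0.3067 × 4.09) = 0.2852
Before dose 5, 4 doses have been given (aged 1τ, 2τ, 3τ, 4τ).
C_trough = C₀ × (r + r² + … + r^4) = C₀ × r(1−r^4)/(1−r)
        = 1.019 × 0.2852 × (1 − 0.006616) / (1 − 0.2852) = 0.4039 mg/L

0.40 mg/L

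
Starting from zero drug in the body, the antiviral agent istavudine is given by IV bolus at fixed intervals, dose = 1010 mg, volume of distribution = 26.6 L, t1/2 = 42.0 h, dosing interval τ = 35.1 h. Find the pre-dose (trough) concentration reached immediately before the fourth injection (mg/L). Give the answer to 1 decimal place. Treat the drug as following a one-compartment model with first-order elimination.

C₀ per dose = Dose / Vd = 1010 / 26.6 = 37.97 mg/L
k = ln2 / t½ = 0.693147 / 42.0 = 0.01650 h⁻¹
Fraction remaining after one interval: r = e^(−kτ) = e^(−0.01650 × 35.1) = 0.5604
Before dose 4, 3 doses have been given (aged 1τ, 2τ, 3τ).
C_trough = C₀ × (r + r² + … + r^3) = C₀ × r(1−r^3)/(1−r)
        = 37.97 × 0.5604 × (1 − 0.1760) / (1 − 0.5604) = 39.88 mg/L

39.9 mg/L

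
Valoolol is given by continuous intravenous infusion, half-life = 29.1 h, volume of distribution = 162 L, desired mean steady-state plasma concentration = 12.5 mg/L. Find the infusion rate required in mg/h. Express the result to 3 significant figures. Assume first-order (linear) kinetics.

k = ln2 / t½ = 0.693147 / 29.1 = 0.02382 h⁻¹
CL = k × Vd = 0.02382 × 162 = 3.859 L/h
At steady state, infusion rate R₀ = Css × CL = 12.5 × 3.859 = 48.24 mg/h

48.2 mg/h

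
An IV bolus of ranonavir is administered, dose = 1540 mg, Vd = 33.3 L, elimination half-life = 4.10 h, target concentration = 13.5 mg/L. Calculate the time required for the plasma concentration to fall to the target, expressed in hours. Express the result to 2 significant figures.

C₀ = Dose / Vd = 1540 / 33.3 = 46.25 mg/L
k = ln2 / t½ = 0.693147 / 4.10 = 0.1691 h⁻¹
t = ln(C₀ / C) / k = ln(46.25 / 13.5) / 0.1691
  = ln(3.426) / 0.1691 = 1.231 / 0.1691 = 7.280 h

7.3 h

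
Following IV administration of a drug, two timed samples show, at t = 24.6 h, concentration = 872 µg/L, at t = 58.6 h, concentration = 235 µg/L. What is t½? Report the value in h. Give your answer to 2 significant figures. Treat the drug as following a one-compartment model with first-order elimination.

18 h

k = ln(C₁/C₂) / (t₂ − t₁) = ln(872/235) / (58.6 − 24.6)
  = 1.311 / 34.00 = 0.03856 h⁻¹
t½ = ln2 / k = 0.693147 / 0.03856 = 17.98 h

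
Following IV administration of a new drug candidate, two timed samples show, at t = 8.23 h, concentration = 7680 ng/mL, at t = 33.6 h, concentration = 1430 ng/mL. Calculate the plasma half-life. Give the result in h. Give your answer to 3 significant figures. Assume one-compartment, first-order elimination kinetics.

10.5 h

k = ln(C₁/C₂) / (t₂ − t₁) = ln(7680/1430) / (33.6 − 8.23)
  = 1.681 / 25.37 = 0.06626 h⁻¹
t½ = ln2 / k = 0.693147 / 0.06626 = 10.46 h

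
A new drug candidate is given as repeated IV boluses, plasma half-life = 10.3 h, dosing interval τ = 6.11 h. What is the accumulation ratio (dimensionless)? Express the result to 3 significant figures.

k = ln2 / t½ = 0.693147 / 10.3 = 0.06730 h⁻¹
e^(−kτ) = e^(−0.06730 × 6.11) = 0.6629
Accumulation ratio R = 1 / (1 − e^(−kτ)) = 1 / (1 − 0.6629) = 2.966

2.97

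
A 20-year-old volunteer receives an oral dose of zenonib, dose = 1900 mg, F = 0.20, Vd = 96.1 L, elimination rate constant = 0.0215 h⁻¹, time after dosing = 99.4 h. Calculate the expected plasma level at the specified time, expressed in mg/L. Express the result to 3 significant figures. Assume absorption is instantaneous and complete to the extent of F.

Amount reaching circulation = F × Dose = 0.20 × 1900 = 380.0 mg
C₀ = F·Dose / Vd = 380.0 / 96.1 = 3.954 mg/L
C = C₀ · e^(−k·t) = 3.954 × e^(−0.02150 × 99.4)
  = 3.954 × 0.1180 = 0.4666 mg/L

0.467 mg/L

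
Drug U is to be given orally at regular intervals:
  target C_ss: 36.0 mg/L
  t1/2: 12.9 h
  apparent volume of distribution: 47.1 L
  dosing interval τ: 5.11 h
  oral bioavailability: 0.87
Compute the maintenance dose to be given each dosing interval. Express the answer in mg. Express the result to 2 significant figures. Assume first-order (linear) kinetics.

540 mg

k = ln2 / t½ = 0.693147 / 12.9 = 0.05373 h⁻¹
CL = k × Vd = 0.05373 × 47.1 = 2.531 L/h
At steady state, F × (Dose/τ) = Css × CL.
Dose = Css × CL × τ / F = 36.0 × 2.531 × 5.11 / 0.87 = 535.2 mg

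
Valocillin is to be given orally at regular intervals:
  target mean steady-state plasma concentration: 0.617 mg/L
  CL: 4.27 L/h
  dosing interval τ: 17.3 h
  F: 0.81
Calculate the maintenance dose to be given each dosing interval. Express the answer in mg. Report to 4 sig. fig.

At steady state, F × (Dose/τ) = Css × CL.
Dose = Css × CL × τ / F = 0.617 × 4.270 × 17.3 / 0.81 = 56.27 mg

56.27 mg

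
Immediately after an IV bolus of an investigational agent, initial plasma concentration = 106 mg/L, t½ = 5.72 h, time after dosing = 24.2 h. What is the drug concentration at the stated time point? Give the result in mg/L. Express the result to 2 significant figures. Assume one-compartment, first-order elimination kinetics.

5.6 mg/L

k = ln2 / t½ = 0.693147 / 5.72 = 0.1212 h⁻¹
C = C₀ · e^(−k·t) = 106.0 × e^(−0.1212 × 24.2)
  = 106.0 × 0.05323 = 5.642 mg/L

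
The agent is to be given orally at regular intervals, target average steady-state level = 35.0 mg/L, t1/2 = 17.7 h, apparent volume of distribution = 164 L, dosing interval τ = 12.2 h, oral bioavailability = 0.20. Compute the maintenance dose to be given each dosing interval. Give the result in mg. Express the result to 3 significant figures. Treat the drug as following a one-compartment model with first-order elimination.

13700 mg

k = ln2 / t½ = 0.693147 / 17.7 = 0.03916 h⁻¹
CL = k × Vd = 0.03916 × 164 = 6.422 L/h
At steady state, F × (Dose/τ) = Css × CL.
Dose = Css × CL × τ / F = 35.0 × 6.422 × 12.2 / 0.20 = 13710 mg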